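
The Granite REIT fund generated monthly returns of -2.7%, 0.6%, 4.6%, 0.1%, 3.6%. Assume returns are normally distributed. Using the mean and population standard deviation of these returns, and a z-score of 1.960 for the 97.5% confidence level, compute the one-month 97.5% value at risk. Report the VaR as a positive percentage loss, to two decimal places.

3.88

r̄ = (-2.7 + 0.6 + 4.6 + 0.1 + 3.6) / 5 = 6.20 / 5 = 1.2400%
Σ(r − r̄)² = 34.0920; population σ = √(34.0920/5) = 2.6112%
VaR = −(r̄ − z·σ) = −(1.2400 − 1.960 × 2.6112) = −(-3.8780) = 3.8780%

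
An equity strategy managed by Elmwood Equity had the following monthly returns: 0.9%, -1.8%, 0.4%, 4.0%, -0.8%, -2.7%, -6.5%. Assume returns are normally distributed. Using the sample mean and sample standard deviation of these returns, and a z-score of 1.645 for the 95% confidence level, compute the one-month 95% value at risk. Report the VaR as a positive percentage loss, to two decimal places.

6.32

μ = (0.9 − 1.8 + 0.4 + 4 − 0.8 − 2.7 − 6.5) / 7 = -0.9286%
Sample σ = √[Σ(r − μ)² / 6] = √[64.3543 / 6] = √10.7257 = 3.2750%
VaR = −(μ − z·σ) = −(-0.9286 − 1.645 × 3.2750) = −(-6.3160) = 6.3160%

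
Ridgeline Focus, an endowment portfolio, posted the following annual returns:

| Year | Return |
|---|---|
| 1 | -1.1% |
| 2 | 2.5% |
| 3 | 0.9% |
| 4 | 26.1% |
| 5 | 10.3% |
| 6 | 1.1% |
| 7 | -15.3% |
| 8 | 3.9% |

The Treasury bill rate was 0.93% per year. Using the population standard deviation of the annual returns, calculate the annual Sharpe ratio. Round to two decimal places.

0.24

μ = (-1.1 + 2.5 + 0.9 + 26.1 + 10.3 + 1.1 − 15.3 + 3.9) / 8 = 3.5500%
Population σ = √[Σ(r − μ)² / 8] = √[945.2600 / 8] = √118.1575 = 10.8700%
Sharpe = (μ − rf) / σ = (3.5500 − 0.93) / 10.8700 = 2.6200 / 10.8700 = 0.2410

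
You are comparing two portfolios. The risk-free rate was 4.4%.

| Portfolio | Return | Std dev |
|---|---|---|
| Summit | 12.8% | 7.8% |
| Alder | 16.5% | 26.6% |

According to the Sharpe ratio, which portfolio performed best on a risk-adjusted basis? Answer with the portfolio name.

Summit: Sharpe ratio = (12.8% − 4.4%) / 7.8% = 1.077
Alder: Sharpe ratio = (16.5% − 4.4%) / 26.6% = 0.455
Highest: Summit (1.077).

Summit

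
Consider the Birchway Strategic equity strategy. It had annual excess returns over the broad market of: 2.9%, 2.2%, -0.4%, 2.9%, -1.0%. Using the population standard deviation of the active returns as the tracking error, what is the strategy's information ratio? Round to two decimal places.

0.79

r̄ = (2.9 + 2.2 − 0.4 + 2.9 − 1) / 5 = 1.3200%
Population std dev = √[14.1080 / 5] = 1.6798%
IR = r̄ / tracking error = 1.3200 / 1.6798 = 0.7858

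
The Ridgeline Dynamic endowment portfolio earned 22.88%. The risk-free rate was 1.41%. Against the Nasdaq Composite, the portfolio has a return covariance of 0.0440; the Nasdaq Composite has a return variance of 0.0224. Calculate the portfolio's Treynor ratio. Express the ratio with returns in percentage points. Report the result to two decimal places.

10.93

β = Cov / Var = 0.0440 / 0.0224 = 1.9643
Treynor = (Rp − Rf) / β = (22.88% − 1.41%) / 1.9643 = 21.47 / 1.9643 = 10.9301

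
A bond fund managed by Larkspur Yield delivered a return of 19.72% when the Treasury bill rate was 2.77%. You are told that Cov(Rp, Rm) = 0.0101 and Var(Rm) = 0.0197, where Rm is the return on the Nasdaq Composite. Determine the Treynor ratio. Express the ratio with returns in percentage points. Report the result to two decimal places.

β = Cov / Var = 0.0101 / 0.0197 = 0.5127
Treynor = (Rp − Rf) / β = (19.72% − 2.77%) / 0.5127 = 16.95 / 0.5127 = 33.0603

33.06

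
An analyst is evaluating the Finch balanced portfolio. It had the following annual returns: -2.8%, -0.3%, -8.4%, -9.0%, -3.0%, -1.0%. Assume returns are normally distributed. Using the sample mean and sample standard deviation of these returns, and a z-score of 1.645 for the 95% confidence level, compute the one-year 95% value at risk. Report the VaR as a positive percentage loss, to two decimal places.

μ = (-2.8 − 0.3 − 8.4 − 9 − 3 − 1) / 6 = -4.0833%
Σ(r − μ)² = (-2.8 − (-4.0833))² + (-0.3 − (-4.0833))² + (-8.4 − (-4.0833))² + … = 69.4483
sample σ = √(69.4483 / 5) = √13.8897 = 3.7269%
VaR = −(μ − z·σ) = −(-4.0833 − 1.645 × 3.7269) = −(-10.2141) = 10.2141%

10.21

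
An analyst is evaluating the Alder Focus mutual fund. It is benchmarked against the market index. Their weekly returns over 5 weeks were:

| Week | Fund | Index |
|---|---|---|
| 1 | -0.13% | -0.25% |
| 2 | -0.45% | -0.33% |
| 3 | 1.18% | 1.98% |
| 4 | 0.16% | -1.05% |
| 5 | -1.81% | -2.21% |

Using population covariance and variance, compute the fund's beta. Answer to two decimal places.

r̄p = -0.2100%,  r̄m = -0.3720%
Cov = Σ(rp − r̄p)(rm − r̄m) / 5 = 1.1918
Var(rm) = Σ(rm − r̄m)² / 5 = 1.8773
β = Cov / Var = 1.1918 / 1.8773 = 0.6348

0.63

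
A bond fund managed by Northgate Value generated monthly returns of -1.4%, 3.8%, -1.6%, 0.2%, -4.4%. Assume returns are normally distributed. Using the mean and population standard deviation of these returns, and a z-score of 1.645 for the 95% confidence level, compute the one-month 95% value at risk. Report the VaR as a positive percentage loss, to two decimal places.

5.10

r̄ = (-1.4 + 3.8 − 1.6 + 0.2 − 4.4) / 5 = -3.40 / 5 = -0.6800%
Σ(r − r̄)² = (-1.4 − (-0.6800))² + (3.8 − (-0.6800))² + … = 36.0480
σ = √[36.0480 / 5] = 2.6851%
VaR = −(r̄ − z·σ) = −(-0.6800 − 1.645 × 2.6851) = −(-5.0970) = 5.0970%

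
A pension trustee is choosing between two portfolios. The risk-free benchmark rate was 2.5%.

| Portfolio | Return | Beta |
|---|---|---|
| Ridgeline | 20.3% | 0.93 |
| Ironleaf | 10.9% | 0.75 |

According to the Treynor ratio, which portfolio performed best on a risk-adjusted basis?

Ridgeline

Ridgeline: Treynor = (20.3% − 2.5%) / 0.93 = 19.140
Ironleaf: Treynor = (10.9% − 2.5%) / 0.75 = 11.200
Highest: Ridgeline (19.140).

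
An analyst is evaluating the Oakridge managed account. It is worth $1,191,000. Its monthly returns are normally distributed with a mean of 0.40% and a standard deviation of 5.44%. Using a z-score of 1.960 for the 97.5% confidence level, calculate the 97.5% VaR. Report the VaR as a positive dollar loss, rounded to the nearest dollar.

Return at the 97.5% tail: μ − z·σ = 0.40% − 1.960 × 5.44% = 0.4 − 10.6624 = -10.2624%
VaR = −(-10.2624%) × $1,191,000 = 10.2624% × $1,191,000 = $122,225

$122,225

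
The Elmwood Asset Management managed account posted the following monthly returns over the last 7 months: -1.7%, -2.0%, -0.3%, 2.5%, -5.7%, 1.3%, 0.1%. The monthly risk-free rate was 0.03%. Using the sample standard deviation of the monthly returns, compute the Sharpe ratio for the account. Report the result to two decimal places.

-0.32

Mean return μ = -5.80 / 7 = -0.8286%
Σ(r − μ)² = 42.6143; sample σ = √(42.6143/6) = 2.6650%
Sharpe = (μ − rf) / σ = (-0.8286 − 0.03) / 2.6650 = -0.8586 / 2.6650 = -0.3222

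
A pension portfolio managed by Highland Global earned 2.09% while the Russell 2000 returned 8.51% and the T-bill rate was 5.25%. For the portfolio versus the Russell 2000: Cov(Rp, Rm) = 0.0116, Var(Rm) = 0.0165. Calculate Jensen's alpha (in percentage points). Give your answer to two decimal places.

-5.45

β = Cov / Var = 0.0116 / 0.0165 = 0.7030
E[R] = Rf + β(Rm − Rf) = 5.25% + 0.7030 × (8.51% − 5.25%) = 7.5418%
α = Rp − E[R] = 2.09% − 7.5418% = -5.4518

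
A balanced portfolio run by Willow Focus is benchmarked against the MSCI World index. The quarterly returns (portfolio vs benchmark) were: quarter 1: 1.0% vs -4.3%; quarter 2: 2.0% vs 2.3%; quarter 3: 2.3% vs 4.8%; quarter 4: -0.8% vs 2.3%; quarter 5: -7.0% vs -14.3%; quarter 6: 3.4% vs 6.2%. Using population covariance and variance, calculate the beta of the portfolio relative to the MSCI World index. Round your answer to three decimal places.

0.447

r̄p = 0.1500%,  r̄m = -0.5000%
Cov = Σ(rp − r̄p)(rm − r̄m) / 6 = 21.8550
Var(rm) = Σ(rm − r̄m)² / 6 = 48.9233
β = Cov / Var = 21.8550 / 48.9233 = 0.4467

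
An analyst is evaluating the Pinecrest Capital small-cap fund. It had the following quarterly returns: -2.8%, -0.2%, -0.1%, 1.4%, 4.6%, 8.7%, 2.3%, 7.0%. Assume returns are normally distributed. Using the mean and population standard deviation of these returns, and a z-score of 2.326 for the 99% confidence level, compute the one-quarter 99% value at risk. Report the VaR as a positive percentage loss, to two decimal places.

5.87

Mean return r̄ = 20.90 / 8 = 2.6125%
Σ(r − r̄)² = 106.3888; population σ = √(106.3888/8) = 3.6467%
VaR = −(r̄ − z·σ) = −(2.6125 − 2.326 × 3.6467) = −(-5.8697) = 5.8697%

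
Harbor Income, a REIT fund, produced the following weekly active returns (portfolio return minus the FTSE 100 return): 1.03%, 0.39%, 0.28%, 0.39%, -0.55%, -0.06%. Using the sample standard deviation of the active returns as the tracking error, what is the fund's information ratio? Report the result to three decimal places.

0.469

μ = (1.03 + 0.39 + 0.28 + 0.39 − 0.55 − 0.06) / 6 = 0.2467%
Σ(r − μ)² = 1.3845; sample σ = √(1.3845/5) = 0.5262%
IR = μ / tracking error = 0.2467 / 0.5262 = 0.4688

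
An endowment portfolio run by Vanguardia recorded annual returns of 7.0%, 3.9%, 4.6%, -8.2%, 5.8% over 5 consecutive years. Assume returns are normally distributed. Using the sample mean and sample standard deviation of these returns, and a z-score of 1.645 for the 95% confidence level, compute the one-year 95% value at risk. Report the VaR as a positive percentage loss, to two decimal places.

r̄ = (7 + 3.9 + 4.6 − 8.2 + 5.8) / 5 = 13.10 / 5 = 2.6200%
Σ(r − r̄)² = (7 − 2.6200)² + (3.9 − 2.6200)² + (4.6 − 2.6200)² + … = 151.9280
sample σ = √(151.9280 / 4) = √37.9820 = 6.1630%
VaR = −(r̄ − z·σ) = −(2.6200 − 1.645 × 6.1630) = −(-7.5181) = 7.5181%

7.52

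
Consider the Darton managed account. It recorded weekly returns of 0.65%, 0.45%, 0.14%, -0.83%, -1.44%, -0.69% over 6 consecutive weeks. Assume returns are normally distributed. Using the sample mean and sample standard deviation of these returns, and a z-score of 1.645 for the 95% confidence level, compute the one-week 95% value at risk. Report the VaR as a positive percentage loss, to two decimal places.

r̄ = (0.65 + 0.45 + 0.14 − 0.83 − 1.44 − 0.69) / 6 = -1.720 / 6 = -0.2867%
Σ(r − r̄)² = (0.65 − (-0.2867))² + (0.45 − (-0.2867))² + (0.14 − (-0.2867))² + … = 3.3901
sample σ = √(3.3901 / 5) = √0.6780 = 0.8234%
VaR = −(r̄ − z·σ) = −(-0.2867 − 1.645 × 0.8234) = −(-1.6412) = 1.6412%

1.64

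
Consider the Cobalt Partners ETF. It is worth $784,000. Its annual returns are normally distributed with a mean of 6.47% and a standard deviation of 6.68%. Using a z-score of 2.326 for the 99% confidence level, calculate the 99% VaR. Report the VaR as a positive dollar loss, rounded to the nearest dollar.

$71,091

Return at the 99% tail: μ − z·σ = 6.47% − 2.326 × 6.68% = 6.47 − 15.53768 = -9.06768%
VaR = −(-9.06768%) × $784,000 = 9.06768% × $784,000 = $71,091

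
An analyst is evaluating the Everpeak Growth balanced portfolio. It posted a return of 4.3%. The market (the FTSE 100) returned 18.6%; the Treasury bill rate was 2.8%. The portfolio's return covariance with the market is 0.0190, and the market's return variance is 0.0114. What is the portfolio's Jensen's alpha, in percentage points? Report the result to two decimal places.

-24.83

β = Cov / Var = 0.0190 / 0.0114 = 1.6667
E[R] = Rf + β(Rm − Rf) = 2.8% + 1.6667 × (18.6% − 2.8%) = 29.1339%
α = Rp − E[R] = 4.3% − 29.1339% = -24.8339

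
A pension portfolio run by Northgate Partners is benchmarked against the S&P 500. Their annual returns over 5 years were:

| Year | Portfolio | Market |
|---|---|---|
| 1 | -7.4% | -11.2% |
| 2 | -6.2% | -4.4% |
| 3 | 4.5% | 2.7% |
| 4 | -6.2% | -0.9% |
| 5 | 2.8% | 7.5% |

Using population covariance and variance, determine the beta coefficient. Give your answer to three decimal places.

r̄p = -2.5000%,  r̄m = -1.2600%
Cov = Σ(rp − r̄p)(rm − r̄m) / 5 = 26.6280
Var(rm) = Σ(rm − r̄m)² / 5 = 40.2424
β = Cov / Var = 26.6280 / 40.2424 = 0.6617

0.662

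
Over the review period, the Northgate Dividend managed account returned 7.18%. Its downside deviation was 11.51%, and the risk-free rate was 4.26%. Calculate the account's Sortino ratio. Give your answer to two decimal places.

Sortino = (Rp − Rf) / σd = (7.18% − 4.26%) / 11.51% = 2.92% / 11.51% = 0.2537

0.25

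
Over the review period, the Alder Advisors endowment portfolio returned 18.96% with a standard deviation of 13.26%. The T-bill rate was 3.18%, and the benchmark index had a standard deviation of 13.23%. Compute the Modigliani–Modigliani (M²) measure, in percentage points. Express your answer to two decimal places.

18.92

Sharpe = (Rp − Rf) / σp = (18.96% − 3.18%) / 13.26% = 1.1900
M² = Rf + Sharpe × σm = 3.18% + 1.1900 × 13.23% = 18.9237%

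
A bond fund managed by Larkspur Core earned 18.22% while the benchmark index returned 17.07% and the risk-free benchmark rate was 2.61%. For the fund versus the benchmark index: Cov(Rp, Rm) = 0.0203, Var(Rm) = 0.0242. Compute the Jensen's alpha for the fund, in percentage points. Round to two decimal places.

3.48

β = Cov / Var = 0.0203 / 0.0242 = 0.8388
E[R] = Rf + β(Rm − Rf) = 2.61% + 0.8388 × (17.07% − 2.61%) = 14.7390%
α = Rp − E[R] = 18.22% − 14.7390% = 3.4810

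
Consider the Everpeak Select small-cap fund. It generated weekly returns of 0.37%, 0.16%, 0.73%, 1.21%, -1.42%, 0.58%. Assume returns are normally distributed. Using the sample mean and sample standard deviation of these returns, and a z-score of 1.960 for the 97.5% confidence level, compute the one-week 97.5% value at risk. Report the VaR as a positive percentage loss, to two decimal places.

1.50

μ = (0.37 + 0.16 + 0.73 + 1.21 − 1.42 + 0.58) / 6 = 0.2717%
Σ(r − μ)² = 4.0695; sample σ = √(4.0695/5) = 0.9022%
VaR = −(μ − z·σ) = −(0.2717 − 1.960 × 0.9022) = −(-1.4966) = 1.4966%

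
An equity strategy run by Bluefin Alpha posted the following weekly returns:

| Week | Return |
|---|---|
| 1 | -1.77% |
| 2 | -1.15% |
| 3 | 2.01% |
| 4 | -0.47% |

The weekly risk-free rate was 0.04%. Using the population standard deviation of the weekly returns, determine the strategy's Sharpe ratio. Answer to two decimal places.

Mean return r̄ = -1.380 / 4 = -0.3450%
Population σ = √[Σ(r − r̄)² / 4] = √[8.2403 / 4] = √2.0601 = 1.4353%
Sharpe = (r̄ − rf) / σ = (-0.3450 − 0.04) / 1.4353 = -0.3850 / 1.4353 = -0.2682

-0.27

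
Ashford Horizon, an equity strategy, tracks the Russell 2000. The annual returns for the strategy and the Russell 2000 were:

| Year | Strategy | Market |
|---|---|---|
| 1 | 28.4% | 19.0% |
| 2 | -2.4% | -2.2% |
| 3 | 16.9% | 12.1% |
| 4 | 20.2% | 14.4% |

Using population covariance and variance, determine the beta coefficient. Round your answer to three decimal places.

r̄p = 15.7750%,  r̄m = 10.8250%
Cov = Σ(rp − r̄p)(rm − r̄m) / 4 = 89.2981
Var(rm) = Σ(rm − r̄m)² / 4 = 62.7219
β = Cov / Var = 89.2981 / 62.7219 = 1.4237

1.424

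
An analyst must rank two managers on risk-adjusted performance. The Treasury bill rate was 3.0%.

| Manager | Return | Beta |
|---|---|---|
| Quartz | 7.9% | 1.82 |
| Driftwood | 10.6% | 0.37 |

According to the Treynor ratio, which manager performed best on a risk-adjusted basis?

Quartz: Treynor = (7.9% − 3.0%) / 1.82 = 2.692
Driftwood: Treynor = (10.6% − 3.0%) / 0.37 = 20.541
Highest: Driftwood (20.541).

Driftwood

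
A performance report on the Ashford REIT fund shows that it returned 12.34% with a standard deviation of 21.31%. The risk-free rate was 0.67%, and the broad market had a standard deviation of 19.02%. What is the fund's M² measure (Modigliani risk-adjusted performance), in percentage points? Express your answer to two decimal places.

Sharpe = (Rp − Rf) / σp = (12.34% − 0.67%) / 21.31% = 0.5476
M² = Rf + Sharpe × σm = 0.67% + 0.5476 × 19.02% = 11.0854%

11.09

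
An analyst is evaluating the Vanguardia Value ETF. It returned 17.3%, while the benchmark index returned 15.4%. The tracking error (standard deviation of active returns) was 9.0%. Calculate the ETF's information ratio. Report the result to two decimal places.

0.21

IR = (Rp − Rb) / TE = (17.3% − 15.4%) / 9.0% = 1.90% / 9.0% = 0.2111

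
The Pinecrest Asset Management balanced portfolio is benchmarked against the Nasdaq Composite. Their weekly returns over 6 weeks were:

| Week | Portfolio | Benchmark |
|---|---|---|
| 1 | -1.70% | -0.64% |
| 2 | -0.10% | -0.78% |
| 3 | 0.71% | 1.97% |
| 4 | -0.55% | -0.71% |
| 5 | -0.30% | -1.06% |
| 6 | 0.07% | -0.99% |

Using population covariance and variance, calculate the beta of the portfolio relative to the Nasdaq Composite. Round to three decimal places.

0.376

r̄p = -0.3117%,  r̄m = -0.3683%
Cov = Σ(rp − r̄p)(rm − r̄m) / 6 = 0.4192
Var(rm) = Σ(rm − r̄m)² / 6 = 1.1154
β = Cov / Var = 0.4192 / 1.1154 = 0.3758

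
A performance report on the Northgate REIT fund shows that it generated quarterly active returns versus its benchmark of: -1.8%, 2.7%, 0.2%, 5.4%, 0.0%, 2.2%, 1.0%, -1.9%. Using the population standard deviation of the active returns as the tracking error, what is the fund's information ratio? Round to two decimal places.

0.43

μ = (-1.8 + 2.7 + 0.2 + 5.4 + 0 + 2.2 + 1 − 1.9) / 8 = 0.9750%
Σ(r − μ)² = (-1.8 − 0.9750)² + (2.7 − 0.9750)² + (0.2 − 0.9750)² + … = 41.5750
σ = √[41.5750 / 8] = 2.2797%
IR = μ / tracking error = 0.9750 / 2.2797 = 0.4277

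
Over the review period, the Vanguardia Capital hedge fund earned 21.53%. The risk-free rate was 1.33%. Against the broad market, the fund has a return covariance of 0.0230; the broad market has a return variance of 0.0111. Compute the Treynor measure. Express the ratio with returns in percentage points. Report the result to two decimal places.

9.75

β = Cov / Var = 0.0230 / 0.0111 = 2.0721
Treynor = (Rp − Rf) / β = (21.53% − 1.33%) / 2.0721 = 20.20 / 2.0721 = 9.7486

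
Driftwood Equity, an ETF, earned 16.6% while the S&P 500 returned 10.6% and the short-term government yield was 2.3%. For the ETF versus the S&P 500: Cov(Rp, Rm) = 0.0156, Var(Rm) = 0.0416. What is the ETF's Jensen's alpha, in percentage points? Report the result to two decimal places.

11.19

β = Cov / Var = 0.0156 / 0.0416 = 0.3750
E[R] = Rf + β(Rm − Rf) = 2.3% + 0.3750 × (10.6% − 2.3%) = 5.4125%
α = Rp − E[R] = 16.6% − 5.4125% = 11.1875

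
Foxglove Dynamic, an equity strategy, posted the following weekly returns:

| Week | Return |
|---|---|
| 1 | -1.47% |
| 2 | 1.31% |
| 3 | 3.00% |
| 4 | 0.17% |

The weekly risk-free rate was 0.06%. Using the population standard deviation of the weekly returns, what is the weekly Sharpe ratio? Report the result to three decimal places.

0.425

r̄ = (-1.47 + 1.31 + 3 + 0.17) / 4 = 3.010 / 4 = 0.7525%
Population std dev = √[10.6409 / 4] = 1.6310%
Sharpe = (r̄ − rf) / σ = (0.7525 − 0.06) / 1.6310 = 0.6925 / 1.6310 = 0.4246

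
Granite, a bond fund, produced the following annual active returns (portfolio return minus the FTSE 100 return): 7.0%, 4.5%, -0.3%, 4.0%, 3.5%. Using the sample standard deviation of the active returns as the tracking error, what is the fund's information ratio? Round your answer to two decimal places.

1.42

Mean return μ = 18.70 / 5 = 3.7400%
Σ(r − μ)² = (7 − 3.7400)² + (4.5 − 3.7400)² + (-0.3 − 3.7400)² + … = 27.6520
σ = √[27.6520 / 4] = 2.6293%
IR = μ / tracking error = 3.7400 / 2.6293 = 1.4224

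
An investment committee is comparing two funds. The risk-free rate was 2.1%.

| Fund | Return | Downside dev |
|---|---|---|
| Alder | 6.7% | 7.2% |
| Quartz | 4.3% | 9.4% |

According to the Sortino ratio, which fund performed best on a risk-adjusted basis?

Alder: Sortino ratio = (6.7% − 2.1%) / 7.2% = 0.639
Quartz: Sortino ratio = (4.3% − 2.1%) / 9.4% = 0.234
Highest: Alder (0.639).

Alder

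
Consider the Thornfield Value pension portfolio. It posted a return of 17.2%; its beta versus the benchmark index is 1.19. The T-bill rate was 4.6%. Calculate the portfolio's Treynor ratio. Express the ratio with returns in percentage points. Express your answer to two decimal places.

10.59

Treynor = (Rp − Rf) / β = (17.2% − 4.6%) / 1.19 = 12.60 / 1.19 = 10.5882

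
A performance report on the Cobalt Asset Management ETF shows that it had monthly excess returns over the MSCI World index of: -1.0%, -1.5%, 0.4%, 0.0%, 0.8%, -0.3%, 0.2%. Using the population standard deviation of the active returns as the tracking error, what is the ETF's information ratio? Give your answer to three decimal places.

-0.268

r̄ = (-1 − 1.5 + 0.4 + 0 + 0.8 − 0.3 + 0.2) / 7 = -0.2000%
Σ(r − r̄)² = (-1 − (-0.2000))² + (-1.5 − (-0.2000))² + (0.4 − (-0.2000))² + … = 3.9000
population σ = √(3.9000 / 7) = √0.5571 = 0.7464%
IR = r̄ / tracking error = -0.2000 / 0.7464 = -0.2680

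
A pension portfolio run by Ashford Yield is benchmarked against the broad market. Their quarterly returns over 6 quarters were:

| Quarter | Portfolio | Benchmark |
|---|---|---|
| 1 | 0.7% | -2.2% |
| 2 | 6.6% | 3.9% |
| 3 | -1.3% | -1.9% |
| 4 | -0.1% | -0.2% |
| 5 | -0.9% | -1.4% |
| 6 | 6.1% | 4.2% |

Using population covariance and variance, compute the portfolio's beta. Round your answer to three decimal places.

r̄p = 1.8500%,  r̄m = 0.4000%
Cov = Σ(rp − r̄p)(rm − r̄m) / 6 = 8.1883
Var(rm) = Σ(rm − r̄m)² / 6 = 7.0567
β = Cov / Var = 8.1883 / 7.0567 = 1.1604

1.160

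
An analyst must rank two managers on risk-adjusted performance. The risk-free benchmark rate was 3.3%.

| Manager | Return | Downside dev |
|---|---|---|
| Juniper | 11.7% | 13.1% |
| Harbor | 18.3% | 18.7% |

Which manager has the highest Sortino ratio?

Harbor

Juniper: Sortino ratio = (11.7% − 3.3%) / 13.1% = 0.641
Harbor: Sortino ratio = (18.3% − 3.3%) / 18.7% = 0.802
Highest: Harbor (0.802).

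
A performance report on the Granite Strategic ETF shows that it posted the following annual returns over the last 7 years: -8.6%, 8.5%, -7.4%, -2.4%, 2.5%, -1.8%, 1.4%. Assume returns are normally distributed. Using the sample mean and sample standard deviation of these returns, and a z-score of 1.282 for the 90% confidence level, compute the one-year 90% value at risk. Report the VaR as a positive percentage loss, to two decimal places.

r̄ = (-8.6 + 8.5 − 7.4 − 2.4 + 2.5 − 1.8 + 1.4) / 7 = -7.80 / 7 = -1.1143%
Sample σ = √[Σ(r − r̄)² / 6] = √[209.4886 / 6] = √34.9148 = 5.9089%
VaR = −(r̄ − z·σ) = −(-1.1143 − 1.282 × 5.9089) = −(-8.6895) = 8.6895%

8.69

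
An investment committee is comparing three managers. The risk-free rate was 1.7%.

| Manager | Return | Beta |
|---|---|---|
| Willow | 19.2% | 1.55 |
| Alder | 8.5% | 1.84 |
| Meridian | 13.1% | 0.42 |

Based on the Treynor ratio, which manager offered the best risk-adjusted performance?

Meridian

Willow: Treynor = (19.2% − 1.7%) / 1.55 = 11.290
Alder: Treynor = (8.5% − 1.7%) / 1.84 = 3.696
Meridian: Treynor = (13.1% − 1.7%) / 0.42 = 27.143
Highest: Meridian (27.143).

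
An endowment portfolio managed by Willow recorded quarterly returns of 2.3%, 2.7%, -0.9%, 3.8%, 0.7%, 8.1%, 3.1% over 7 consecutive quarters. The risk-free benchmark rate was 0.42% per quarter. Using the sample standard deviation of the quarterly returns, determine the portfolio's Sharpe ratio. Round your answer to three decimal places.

μ = (2.3 + 2.7 − 0.9 + 3.8 + 0.7 + 8.1 + 3.1) / 7 = 19.80 / 7 = 2.8286%
Σ(r − μ)² = 47.5343; sample σ = √(47.5343/6) = 2.8147%
Sharpe = (μ − rf) / σ = (2.8286 − 0.42) / 2.8147 = 2.4086 / 2.8147 = 0.8557

0.856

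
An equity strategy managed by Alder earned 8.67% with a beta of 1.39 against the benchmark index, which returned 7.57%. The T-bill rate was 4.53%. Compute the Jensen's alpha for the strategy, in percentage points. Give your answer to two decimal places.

-0.09

CAPM expected return = Rf + β(Rm − Rf) = 4.53% + 1.39 × (7.57% − 4.53%) = 4.53 + 1.39 × 3.04 = 8.7556%
Jensen's α = Rp − E[R] = 8.67% − 8.7556% = -0.0856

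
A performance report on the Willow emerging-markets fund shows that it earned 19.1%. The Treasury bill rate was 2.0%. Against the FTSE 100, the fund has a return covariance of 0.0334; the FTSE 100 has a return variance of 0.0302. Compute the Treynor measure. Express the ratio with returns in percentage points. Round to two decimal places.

β = Cov / Var = 0.0334 / 0.0302 = 1.1060
Treynor = (Rp − Rf) / β = (19.1% − 2.0%) / 1.1060 = 17.10 / 1.1060 = 15.4611

15.46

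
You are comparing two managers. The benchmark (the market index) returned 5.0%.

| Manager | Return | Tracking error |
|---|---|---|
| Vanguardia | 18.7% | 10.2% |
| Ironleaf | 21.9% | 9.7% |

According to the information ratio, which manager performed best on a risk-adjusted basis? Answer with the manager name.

Vanguardia: IR = (18.7% − 5.0%) / 10.2% = 1.343
Ironleaf: IR = (21.9% − 5.0%) / 9.7% = 1.742
Highest: Ironleaf (1.742).

Ironleaf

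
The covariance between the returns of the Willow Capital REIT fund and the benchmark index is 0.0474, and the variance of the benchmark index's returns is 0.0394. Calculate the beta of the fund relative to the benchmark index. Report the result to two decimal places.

1.20

β = Cov(Rp, Rm) / Var(Rm) = 0.0474 / 0.0394 = 1.2030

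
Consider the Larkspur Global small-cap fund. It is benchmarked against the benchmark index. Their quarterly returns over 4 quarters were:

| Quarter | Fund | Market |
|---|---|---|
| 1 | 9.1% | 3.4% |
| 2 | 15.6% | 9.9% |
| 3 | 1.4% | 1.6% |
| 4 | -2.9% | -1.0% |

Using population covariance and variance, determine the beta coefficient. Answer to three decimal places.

1.695

r̄p = 5.8000%,  r̄m = 3.4750%
Cov = Σ(rp − r̄p)(rm − r̄m) / 4 = 27.4750
Var(rm) = Σ(rm − r̄m)² / 4 = 16.2069
β = Cov / Var = 27.4750 / 16.2069 = 1.6953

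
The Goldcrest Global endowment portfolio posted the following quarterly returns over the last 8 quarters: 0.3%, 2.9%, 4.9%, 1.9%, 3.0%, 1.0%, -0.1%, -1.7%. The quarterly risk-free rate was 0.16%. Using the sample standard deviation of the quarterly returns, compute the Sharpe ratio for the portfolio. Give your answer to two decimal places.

0.65

Mean return r̄ = 12.20 / 8 = 1.5250%
Sample σ = √[Σ(r − r̄)² / 7] = √[30.4150 / 7] = √4.3450 = 2.0845%
Sharpe = (r̄ − rf) / σ = (1.5250 − 0.16) / 2.0845 = 1.3650 / 2.0845 = 0.6548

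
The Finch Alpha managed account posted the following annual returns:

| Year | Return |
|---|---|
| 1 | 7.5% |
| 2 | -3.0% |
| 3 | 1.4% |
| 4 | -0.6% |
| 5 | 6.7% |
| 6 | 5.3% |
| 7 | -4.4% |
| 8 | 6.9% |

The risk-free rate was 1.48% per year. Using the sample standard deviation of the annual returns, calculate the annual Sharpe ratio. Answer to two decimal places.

0.21

μ = (7.5 − 3 + 1.4 − 0.6 + 6.7 + 5.3 − 4.4 + 6.9) / 8 = 19.80 / 8 = 2.4750%
Sample std dev = √[158.5150 / 7] = 4.7587%
Sharpe = (μ − rf) / σ = (2.4750 − 1.48) / 4.7587 = 0.9950 / 4.7587 = 0.2091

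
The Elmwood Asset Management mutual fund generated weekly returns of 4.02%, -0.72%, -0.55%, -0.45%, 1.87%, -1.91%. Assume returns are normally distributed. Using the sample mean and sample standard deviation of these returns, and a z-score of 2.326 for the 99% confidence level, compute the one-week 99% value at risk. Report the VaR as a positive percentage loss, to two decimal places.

Mean return μ = 2.260 / 6 = 0.3767%
Sample std dev = √[23.4775 / 5] = 2.1669%
VaR = −(μ − z·σ) = −(0.3767 − 2.326 × 2.1669) = −(-4.6635) = 4.6635%

4.66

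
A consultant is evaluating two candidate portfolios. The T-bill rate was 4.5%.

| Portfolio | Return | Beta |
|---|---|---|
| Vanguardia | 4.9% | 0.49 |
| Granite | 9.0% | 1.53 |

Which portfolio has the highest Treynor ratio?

Vanguardia: Treynor = (4.9% − 4.5%) / 0.49 = 0.816
Granite: Treynor = (9.0% − 4.5%) / 1.53 = 2.941
Highest: Granite (2.941).

Granite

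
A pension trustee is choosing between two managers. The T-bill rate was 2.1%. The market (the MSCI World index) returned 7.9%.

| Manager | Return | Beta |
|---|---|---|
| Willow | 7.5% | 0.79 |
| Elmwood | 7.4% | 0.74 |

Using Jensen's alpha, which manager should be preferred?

Willow: α = 7.5% − [2.1% + 0.79 × (7.9% − 2.1%)] = 0.818
Elmwood: α = 7.4% − [2.1% + 0.74 × (7.9% − 2.1%)] = 1.008
Highest: Elmwood (1.008).

Elmwood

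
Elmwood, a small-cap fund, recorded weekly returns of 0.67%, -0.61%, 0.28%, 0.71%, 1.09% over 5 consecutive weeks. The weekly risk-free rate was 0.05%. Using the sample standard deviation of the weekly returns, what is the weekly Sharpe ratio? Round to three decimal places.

0.584

Mean return r̄ = 2.140 / 5 = 0.4280%
Σ(r − r̄)² = (0.67 − 0.4280)² + (-0.61 − 0.4280)² + (0.28 − 0.4280)² + … = 1.6757
σ = √[1.6757 / 4] = 0.6472%
Sharpe = (r̄ − rf) / σ = (0.4280 − 0.05) / 0.6472 = 0.3780 / 0.6472 = 0.5841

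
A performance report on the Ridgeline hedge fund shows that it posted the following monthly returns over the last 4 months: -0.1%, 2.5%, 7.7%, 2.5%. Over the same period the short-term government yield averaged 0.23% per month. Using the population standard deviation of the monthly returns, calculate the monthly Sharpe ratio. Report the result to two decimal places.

1.03

μ = (-0.1 + 2.5 + 7.7 + 2.5) / 4 = 12.60 / 4 = 3.1500%
Population σ = √[Σ(r − μ)² / 4] = √[32.1100 / 4] = √8.0275 = 2.8333%
Sharpe = (μ − rf) / σ = (3.1500 − 0.23) / 2.8333 = 2.9200 / 2.8333 = 1.0306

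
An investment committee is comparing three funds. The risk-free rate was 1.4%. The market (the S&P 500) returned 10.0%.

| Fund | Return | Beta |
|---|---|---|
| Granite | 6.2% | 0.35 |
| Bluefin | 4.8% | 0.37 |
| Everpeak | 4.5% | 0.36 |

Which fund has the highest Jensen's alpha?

Granite: α = 6.2% − [1.4% + 0.35 × (10.0% − 1.4%)] = 1.790
Bluefin: α = 4.8% − [1.4% + 0.37 × (10.0% − 1.4%)] = 0.218
Everpeak: α = 4.5% − [1.4% + 0.36 × (10.0% − 1.4%)] = 0.004
Highest: Granite (1.790).

Granite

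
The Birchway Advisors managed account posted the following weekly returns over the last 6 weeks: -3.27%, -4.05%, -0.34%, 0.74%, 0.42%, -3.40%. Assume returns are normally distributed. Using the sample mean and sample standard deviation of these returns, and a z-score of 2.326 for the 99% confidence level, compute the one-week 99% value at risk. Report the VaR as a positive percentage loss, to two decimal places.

6.66

Mean return r̄ = -9.900 / 6 = -1.6500%
Sample σ = √[Σ(r − r̄)² / 5] = √[23.1600 / 5] = √4.6320 = 2.1522%
VaR = −(r̄ − z·σ) = −(-1.6500 − 2.326 × 2.1522) = −(-6.6560) = 6.6560%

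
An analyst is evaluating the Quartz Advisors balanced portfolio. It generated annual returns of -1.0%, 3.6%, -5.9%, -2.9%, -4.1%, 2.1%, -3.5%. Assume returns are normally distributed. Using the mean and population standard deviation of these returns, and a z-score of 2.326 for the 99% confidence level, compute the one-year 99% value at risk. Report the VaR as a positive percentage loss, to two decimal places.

9.08

μ = (-1 + 3.6 − 5.9 − 2.9 − 4.1 + 2.1 − 3.5) / 7 = -1.6714%
Σ(r − μ)² = 71.0943; population σ = √(71.0943/7) = 3.1869%
VaR = −(μ − z·σ) = −(-1.6714 − 2.326 × 3.1869) = −(-9.0841) = 9.0841%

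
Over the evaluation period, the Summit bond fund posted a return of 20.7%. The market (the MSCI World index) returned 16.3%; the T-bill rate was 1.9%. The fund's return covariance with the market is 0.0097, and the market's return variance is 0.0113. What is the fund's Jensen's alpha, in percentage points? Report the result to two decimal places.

β = Cov / Var = 0.0097 / 0.0113 = 0.8584
E[R] = Rf + β(Rm − Rf) = 1.9% + 0.8584 × (16.3% − 1.9%) = 14.2610%
α = Rp − E[R] = 20.7% − 14.2610% = 6.4390

6.44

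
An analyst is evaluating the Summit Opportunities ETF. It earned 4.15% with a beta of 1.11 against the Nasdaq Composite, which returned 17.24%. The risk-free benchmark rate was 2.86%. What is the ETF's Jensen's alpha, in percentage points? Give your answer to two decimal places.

CAPM expected return = Rf + β(Rm − Rf) = 2.86% + 1.11 × (17.24% − 2.86%) = 2.86 + 1.11 × 14.38 = 18.8218%
Jensen's α = Rp − E[R] = 4.15% − 18.8218% = -14.6718

-14.67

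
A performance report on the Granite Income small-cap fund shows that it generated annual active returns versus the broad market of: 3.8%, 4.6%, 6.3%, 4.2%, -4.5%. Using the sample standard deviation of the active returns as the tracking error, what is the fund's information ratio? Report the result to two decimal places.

Mean return μ = 14.40 / 5 = 2.8800%
Sample σ = √[Σ(r − μ)² / 4] = √[71.7080 / 4] = √17.9270 = 4.2340%
IR = μ / tracking error = 2.8800 / 4.2340 = 0.6802

0.68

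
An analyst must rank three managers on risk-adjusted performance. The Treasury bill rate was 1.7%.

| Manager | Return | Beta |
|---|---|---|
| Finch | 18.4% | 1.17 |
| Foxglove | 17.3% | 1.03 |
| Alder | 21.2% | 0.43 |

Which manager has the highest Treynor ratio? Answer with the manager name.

Alder

Finch: Treynor = (18.4% − 1.7%) / 1.17 = 14.274
Foxglove: Treynor = (17.3% − 1.7%) / 1.03 = 15.146
Alder: Treynor = (21.2% − 1.7%) / 0.43 = 45.349
Highest: Alder (45.349).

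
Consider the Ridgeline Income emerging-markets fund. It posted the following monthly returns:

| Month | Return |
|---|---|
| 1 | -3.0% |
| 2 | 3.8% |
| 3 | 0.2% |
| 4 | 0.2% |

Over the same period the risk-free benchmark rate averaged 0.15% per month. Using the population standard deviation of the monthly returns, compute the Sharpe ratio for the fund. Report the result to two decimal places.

Mean return μ = 1.20 / 4 = 0.3000%
Population std dev = √[23.1600 / 4] = 2.4062%
Sharpe = (μ − rf) / σ = (0.3000 − 0.15) / 2.4062 = 0.1500 / 2.4062 = 0.0623

0.06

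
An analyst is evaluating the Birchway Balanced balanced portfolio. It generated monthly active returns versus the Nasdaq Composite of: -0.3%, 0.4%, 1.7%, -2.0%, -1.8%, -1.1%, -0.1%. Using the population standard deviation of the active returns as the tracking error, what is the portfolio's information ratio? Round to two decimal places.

-0.38

μ = (-0.3 + 0.4 + 1.7 − 2 − 1.8 − 1.1 − 0.1) / 7 = -3.20 / 7 = -0.4571%
Population std dev = √[10.1371 / 7] = 1.2034%
IR = μ / tracking error = -0.4571 / 1.2034 = -0.3798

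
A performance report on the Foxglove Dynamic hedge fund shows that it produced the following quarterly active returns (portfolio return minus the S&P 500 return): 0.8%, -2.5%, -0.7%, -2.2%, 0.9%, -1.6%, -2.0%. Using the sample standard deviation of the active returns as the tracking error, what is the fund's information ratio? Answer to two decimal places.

Mean return r̄ = -7.30 / 7 = -1.0429%
Sample std dev = √[11.9771 / 6] = 1.4129%
IR = r̄ / tracking error = -1.0429 / 1.4129 = -0.7381

-0.74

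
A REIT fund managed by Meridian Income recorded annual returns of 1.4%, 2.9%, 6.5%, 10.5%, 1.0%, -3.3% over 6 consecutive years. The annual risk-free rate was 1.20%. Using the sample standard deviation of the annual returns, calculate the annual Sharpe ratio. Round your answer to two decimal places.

r̄ = (1.4 + 2.9 + 6.5 + 10.5 + 1 − 3.3) / 6 = 19.00 / 6 = 3.1667%
Sample σ = √[Σ(r − r̄)² / 5] = √[114.5933 / 5] = √22.9187 = 4.7873%
Sharpe = (r̄ − rf) / σ = (3.1667 − 1.2) / 4.7873 = 1.9667 / 4.7873 = 0.4108

0.41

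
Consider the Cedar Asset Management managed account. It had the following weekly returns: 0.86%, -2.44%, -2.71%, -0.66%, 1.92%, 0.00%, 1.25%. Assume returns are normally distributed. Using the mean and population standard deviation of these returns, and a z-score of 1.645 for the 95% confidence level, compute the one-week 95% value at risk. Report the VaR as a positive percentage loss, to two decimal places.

2.98

r̄ = (0.86 − 2.44 − 2.71 − 0.66 + 1.92 + 0 + 1.25) / 7 = -0.2543%
Population std dev = √[19.2692 / 7] = 1.6591%
VaR = −(r̄ − z·σ) = −(-0.2543 − 1.645 × 1.6591) = −(-2.9835) = 2.9835%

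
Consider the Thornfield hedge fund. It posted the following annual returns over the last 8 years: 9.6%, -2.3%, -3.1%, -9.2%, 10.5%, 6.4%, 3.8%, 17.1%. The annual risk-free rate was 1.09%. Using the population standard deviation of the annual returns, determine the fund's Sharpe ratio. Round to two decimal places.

0.38

Mean return μ = 32.80 / 8 = 4.1000%
Σ(r − μ)² = (9.6 − 4.1000)² + (-2.3 − 4.1000)² + … = 515.2800
population σ = √(515.2800 / 8) = √64.4100 = 8.0256%
Sharpe = (μ − rf) / σ = (4.1000 − 1.09) / 8.0256 = 3.0100 / 8.0256 = 0.3750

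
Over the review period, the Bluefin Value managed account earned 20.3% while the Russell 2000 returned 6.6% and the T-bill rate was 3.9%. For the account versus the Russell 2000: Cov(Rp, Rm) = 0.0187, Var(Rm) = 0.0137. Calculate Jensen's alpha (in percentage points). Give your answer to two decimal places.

β = Cov / Var = 0.0187 / 0.0137 = 1.3650
E[R] = Rf + β(Rm − Rf) = 3.9% + 1.3650 × (6.6% − 3.9%) = 7.5855%
α = Rp − E[R] = 20.3% − 7.5855% = 12.7145

12.71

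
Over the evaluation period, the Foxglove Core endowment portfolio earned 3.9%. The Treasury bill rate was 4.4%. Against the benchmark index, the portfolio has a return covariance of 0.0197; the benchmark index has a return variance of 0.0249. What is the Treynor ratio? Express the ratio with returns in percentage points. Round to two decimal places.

β = Cov / Var = 0.0197 / 0.0249 = 0.7912
Treynor = (Rp − Rf) / β = (3.9% − 4.4%) / 0.7912 = -0.50 / 0.7912 = -0.6320

-0.63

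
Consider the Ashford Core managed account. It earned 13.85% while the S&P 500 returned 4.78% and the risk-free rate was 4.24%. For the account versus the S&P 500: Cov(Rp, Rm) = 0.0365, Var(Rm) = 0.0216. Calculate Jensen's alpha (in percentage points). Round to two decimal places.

β = Cov / Var = 0.0365 / 0.0216 = 1.6898
E[R] = Rf + β(Rm − Rf) = 4.24% + 1.6898 × (4.78% − 4.24%) = 5.1525%
α = Rp − E[R] = 13.85% − 5.1525% = 8.6975

8.70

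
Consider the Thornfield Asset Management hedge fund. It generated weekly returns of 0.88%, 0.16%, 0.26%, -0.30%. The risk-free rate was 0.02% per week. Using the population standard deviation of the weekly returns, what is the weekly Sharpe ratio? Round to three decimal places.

0.547

r̄ = (0.88 + 0.16 + 0.26 − 0.3) / 4 = 0.2500%
Σ(r − r̄)² = (0.88 − 0.2500)² + (0.16 − 0.2500)² + (0.26 − 0.2500)² + … = 0.7076
population σ = √(0.7076 / 4) = √0.1769 = 0.4206%
Sharpe = (r̄ − rf) / σ = (0.2500 − 0.02) / 0.4206 = 0.2300 / 0.4206 = 0.5468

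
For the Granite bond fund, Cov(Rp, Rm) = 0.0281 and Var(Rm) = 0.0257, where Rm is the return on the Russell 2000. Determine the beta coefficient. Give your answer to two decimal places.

β = Cov(Rp, Rm) / Var(Rm) = 0.0281 / 0.0257 = 1.0934

1.09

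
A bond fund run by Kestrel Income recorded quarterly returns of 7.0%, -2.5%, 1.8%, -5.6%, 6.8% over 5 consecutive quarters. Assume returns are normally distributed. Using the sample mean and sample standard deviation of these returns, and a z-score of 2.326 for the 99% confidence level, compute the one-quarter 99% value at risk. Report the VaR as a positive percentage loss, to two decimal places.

11.49

Mean return μ = 7.50 / 5 = 1.5000%
Σ(r − μ)² = (7 − 1.5000)² + (-2.5 − 1.5000)² + (1.8 − 1.5000)² + … = 124.8400
σ = √[124.8400 / 4] = 5.5866%
VaR = −(μ − z·σ) = −(1.5000 − 2.326 × 5.5866) = −(-11.4944) = 11.4944%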